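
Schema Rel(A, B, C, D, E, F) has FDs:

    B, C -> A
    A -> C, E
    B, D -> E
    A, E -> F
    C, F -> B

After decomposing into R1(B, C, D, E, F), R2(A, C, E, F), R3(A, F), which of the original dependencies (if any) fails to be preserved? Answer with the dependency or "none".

none

B, C → A: restricted closure across fragments reaches A.
A → C, E lies within R2.
B, D → E lies within R1.
A, E → F lies within R2.
C, F → B lies within R1.
Every dependency is enforceable on the fragments, so the decomposition is dependency-preserving.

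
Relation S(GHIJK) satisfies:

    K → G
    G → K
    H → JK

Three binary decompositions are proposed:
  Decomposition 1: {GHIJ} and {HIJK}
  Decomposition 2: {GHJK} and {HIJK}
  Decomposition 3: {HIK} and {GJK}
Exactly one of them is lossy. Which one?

Decomposition 1: common = {HIJ}, closure = {GHIJK} → lossless.
Decomposition 2: common = {HJK}, closure = {GHJK} → lossless.
Decomposition 3: common = {K}, closure = {GK} → lossy.

Decomposition 3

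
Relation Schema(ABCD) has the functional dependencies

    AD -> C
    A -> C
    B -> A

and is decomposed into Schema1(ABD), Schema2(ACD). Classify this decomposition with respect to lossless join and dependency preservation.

Lossless test: (AD)⁺ = {ACD}, which contains all of one fragment — lossless.
Dependency preservation: every FD's attributes lie within a single fragment, so each can be enforced locally — preserved.

lossless and dependency-preserving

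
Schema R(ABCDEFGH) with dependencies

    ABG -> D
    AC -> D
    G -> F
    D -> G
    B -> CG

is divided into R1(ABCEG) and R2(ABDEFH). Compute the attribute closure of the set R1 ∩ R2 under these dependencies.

R1 ∩ R2 = {ABE}.
B → CG applies, adding CG
ABG → D applies, adding D
G → F applies, adding F
Closure: {ABCDEFG}.

ABCDEFG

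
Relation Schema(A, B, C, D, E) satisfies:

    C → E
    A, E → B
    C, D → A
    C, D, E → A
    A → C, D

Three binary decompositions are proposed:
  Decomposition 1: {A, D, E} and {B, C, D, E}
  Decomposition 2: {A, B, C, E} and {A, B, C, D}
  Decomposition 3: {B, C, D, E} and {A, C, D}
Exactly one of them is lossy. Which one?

Decomposition 1: common = {D, E}, closure = {D, E} → lossy.
Decomposition 2: common = {A, B, C}, closure = {A, B, C, D, E} → lossless.
Decomposition 3: common = {C, D}, closure = {A, B, C, D, E} → lossless.

Decomposition 1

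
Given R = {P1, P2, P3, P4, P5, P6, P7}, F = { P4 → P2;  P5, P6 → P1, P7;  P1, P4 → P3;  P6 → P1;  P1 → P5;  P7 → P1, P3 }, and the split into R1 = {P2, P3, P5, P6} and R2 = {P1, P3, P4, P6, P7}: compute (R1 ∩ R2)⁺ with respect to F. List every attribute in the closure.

R1 ∩ R2 = {P3, P6}.
P6 → P1 applies, adding P1
P1 → P5 applies, adding P5
P5, P6 → P1, P7 applies, adding P7
Closure: {P1, P3, P5, P6, P7}.

P1, P3, P5, P6, P7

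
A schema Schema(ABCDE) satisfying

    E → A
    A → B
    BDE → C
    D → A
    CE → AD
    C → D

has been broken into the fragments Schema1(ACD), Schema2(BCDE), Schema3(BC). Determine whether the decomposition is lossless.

Yes

Chase test. Columns are ABCDE; row i has aⱼ where attribute j ∈ Schemai, else bᵢⱼ.
Initial tableau (one row per fragment):
  row 1: a1 b12 a3 a4 b15
  row 2: b21 a2 a3 a4 a5
  row 3: b31 a2 a3 b34 b35
Rows 1 and 2 agree on D; apply D→A and equate their A entries.
Rows 1 and 3 agree on C; apply C→D and equate their D entries.
Rows 1 and 2 agree on A; apply A→B and equate their B entries.
Rows 1 and 3 agree on D; apply D→A and equate their A entries.
Row 2 is now all distinguished symbols — the join is lossless.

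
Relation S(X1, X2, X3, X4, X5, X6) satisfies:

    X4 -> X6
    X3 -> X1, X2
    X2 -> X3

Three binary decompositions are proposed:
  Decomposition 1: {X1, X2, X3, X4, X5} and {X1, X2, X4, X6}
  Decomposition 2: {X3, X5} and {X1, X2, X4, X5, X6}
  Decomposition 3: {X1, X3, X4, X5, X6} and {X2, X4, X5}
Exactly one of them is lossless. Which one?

Decomposition 1: common = {X1, X2, X4}, closure = {X1, X2, X3, X4, X6} → lossless.
Decomposition 2: common = {X5}, closure = {X5} → lossy.
Decomposition 3: common = {X4, X5}, closure = {X4, X5, X6} → lossy.

Decomposition 1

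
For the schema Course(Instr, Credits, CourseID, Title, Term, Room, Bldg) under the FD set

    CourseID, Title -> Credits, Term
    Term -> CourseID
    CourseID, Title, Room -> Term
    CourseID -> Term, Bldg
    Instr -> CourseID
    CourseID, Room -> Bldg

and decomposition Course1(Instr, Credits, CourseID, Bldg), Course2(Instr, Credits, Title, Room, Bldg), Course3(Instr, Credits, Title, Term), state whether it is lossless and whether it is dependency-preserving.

lossless but not dependency-preserving

Lossless test (chase): Rows 1 and 2 agree on Instr; apply Instr→CourseID and equate their CourseID entries. Rows 1 and 3 agree on Instr; apply Instr→CourseID and equate their CourseID entries. Rows 2 and 3 agree on CourseID, Title; apply CourseID, Title→Credits, Term and equate their Credits, Term entries. Rows 1 and 2 agree on CourseID; apply CourseID→Term, Bldg and equate their Term, Bldg entries. Rows 1 and 3 agree on CourseID; apply CourseID→Term, Bldg and equate their Term, Bldg entries. Row 2 is now all distinguished symbols — the join is lossless.
Dependency preservation: the restricted closure of {CourseID, Title} across the fragments never reaches {Credits, Term}, so CourseID, Title → Credits, Term cannot be enforced without a join — not preserved.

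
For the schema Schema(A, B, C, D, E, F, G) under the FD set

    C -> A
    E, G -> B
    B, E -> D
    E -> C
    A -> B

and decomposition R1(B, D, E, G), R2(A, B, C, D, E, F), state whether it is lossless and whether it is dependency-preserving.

Lossless test: (B, D, E)⁺ = {A, B, C, D, E}, which is a superkey of neither fragment — lossy.
Dependency preservation: every FD's attributes lie within a single fragment, so each can be enforced locally — preserved.

lossy but dependency-preserving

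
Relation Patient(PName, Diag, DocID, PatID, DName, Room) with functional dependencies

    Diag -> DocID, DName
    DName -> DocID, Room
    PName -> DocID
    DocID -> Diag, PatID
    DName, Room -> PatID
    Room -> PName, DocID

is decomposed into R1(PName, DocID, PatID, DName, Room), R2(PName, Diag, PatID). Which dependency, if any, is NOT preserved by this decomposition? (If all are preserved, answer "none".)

Diag → DocID, DName: restricted closure across fragments reaches DocID, DName.
DName → DocID, Room lies within R1.
PName → DocID lies within R1.
DocID → Diag, PatID: restricted closure across fragments reaches Diag, PatID.
DName, Room → PatID lies within R1.
Room → PName, DocID lies within R1.
Every dependency is enforceable on the fragments, so the decomposition is dependency-preserving.

none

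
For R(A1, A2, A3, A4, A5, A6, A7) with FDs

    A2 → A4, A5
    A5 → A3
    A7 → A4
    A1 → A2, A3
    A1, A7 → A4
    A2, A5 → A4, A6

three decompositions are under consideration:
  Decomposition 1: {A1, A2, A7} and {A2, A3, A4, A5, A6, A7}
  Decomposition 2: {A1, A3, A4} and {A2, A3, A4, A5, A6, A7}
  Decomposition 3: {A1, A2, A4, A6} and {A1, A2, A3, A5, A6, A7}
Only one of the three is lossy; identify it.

Decomposition 2

Decomposition 1: common = {A2, A7}, closure = {A2, A3, A4, A5, A6, A7} → lossless.
Decomposition 2: common = {A3, A4}, closure = {A3, A4} → lossy.
Decomposition 3: common = {A1, A2, A6}, closure = {A1, A2, A3, A4, A5, A6} → lossless.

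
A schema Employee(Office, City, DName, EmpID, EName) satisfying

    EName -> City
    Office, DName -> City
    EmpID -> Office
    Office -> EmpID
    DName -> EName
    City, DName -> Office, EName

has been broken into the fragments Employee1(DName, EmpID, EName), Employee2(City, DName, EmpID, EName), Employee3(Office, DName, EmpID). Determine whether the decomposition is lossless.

Yes

Chase test. Columns are Office, City, DName, EmpID, EName; row i has aⱼ where attribute j ∈ Employeei, else bᵢⱼ.
Initial tableau (one row per fragment):
  row 1: b11 b12 a3 a4 a5
  row 2: b21 a2 a3 a4 a5
  row 3: a1 b32 a3 a4 b35
Rows 1 and 2 agree on EName; apply EName→City and equate their City entries.
Rows 1 and 2 agree on EmpID; apply EmpID→Office and equate their Office entries.
Rows 1 and 3 agree on EmpID; apply EmpID→Office and equate their Office entries.
Rows 1 and 3 agree on DName; apply DName→EName and equate their EName entries.
Rows 1 and 3 agree on EName; apply EName→City and equate their City entries.
Row 1 is now all distinguished symbols — the join is lossless.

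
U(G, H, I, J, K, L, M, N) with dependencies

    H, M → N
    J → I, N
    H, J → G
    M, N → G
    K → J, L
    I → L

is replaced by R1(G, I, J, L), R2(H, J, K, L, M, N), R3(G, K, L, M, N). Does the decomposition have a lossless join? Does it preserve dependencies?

lossless but not dependency-preserving

Lossless test (chase): Rows 1 and 2 agree on J; apply J→I, N and equate their I, N entries. Rows 2 and 3 agree on M, N; apply M, N→G and equate their G entries. Rows 2 and 3 agree on K; apply K→J, L and equate their J, L entries. Rows 1 and 3 agree on J; apply J→I, N and equate their I, N entries. Row 2 is now all distinguished symbols — the join is lossless.
Dependency preservation: the restricted closure of {H, J} across the fragments never reaches {G}, so H, J → G cannot be enforced without a join — not preserved.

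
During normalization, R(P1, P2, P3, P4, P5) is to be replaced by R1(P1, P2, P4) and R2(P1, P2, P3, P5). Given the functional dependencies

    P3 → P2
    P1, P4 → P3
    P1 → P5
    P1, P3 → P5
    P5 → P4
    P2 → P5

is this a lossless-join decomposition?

Yes

Common attributes: R1 ∩ R2 = {P1, P2}.
Closure of {P1, P2}: P1 → P5 applies, adding P5; P5 → P4 applies, adding P4; P1, P4 → P3 applies, adding P3. So (P1, P2)⁺ = {P1, P2, P3, P4, P5}.
This closure contains every attribute of R1, so R1 ∩ R2 → R1. The join is lossless.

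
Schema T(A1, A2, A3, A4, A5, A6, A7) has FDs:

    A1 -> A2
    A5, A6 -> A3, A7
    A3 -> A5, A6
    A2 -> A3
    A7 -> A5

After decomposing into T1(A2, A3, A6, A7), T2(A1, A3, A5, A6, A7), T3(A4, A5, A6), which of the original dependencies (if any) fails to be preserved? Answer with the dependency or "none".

A1 -> A2

Check A1 → A2: no single fragment contains all of {A1, A2}, and the restricted closure of {A1} across the fragments never reaches {A2}.
A5, A6 → A3, A7 is preserved.
A3 → A5, A6 is preserved.
A2 → A3 is preserved.
A7 → A5 is preserved.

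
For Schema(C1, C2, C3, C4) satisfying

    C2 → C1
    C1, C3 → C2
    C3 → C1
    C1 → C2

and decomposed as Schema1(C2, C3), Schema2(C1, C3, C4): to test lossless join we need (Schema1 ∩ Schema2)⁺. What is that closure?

C1, C2, C3

Schema1 ∩ Schema2 = {C3}.
C3 → C1 applies, adding C1
C1 → C2 applies, adding C2
Closure: {C1, C2, C3}.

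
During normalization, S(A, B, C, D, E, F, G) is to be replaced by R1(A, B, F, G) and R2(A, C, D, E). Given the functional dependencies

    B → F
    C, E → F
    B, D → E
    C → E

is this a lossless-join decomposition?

Common attributes: R1 ∩ R2 = {A}.
No dependency enlarges {A}, so (A)⁺ = {A}.
The closure contains neither all of R1 = {A, B, F, G} nor all of R2 = {A, C, D, E}, so the common attributes are not a superkey of either fragment. The join is lossy.

No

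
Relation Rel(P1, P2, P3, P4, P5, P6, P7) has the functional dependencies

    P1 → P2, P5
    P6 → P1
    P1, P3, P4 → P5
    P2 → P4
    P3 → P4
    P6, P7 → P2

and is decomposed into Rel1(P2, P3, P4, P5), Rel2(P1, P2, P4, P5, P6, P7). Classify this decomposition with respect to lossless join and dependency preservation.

Lossless test: (P2, P4, P5)⁺ = {P2, P4, P5}, which is a superkey of neither fragment — lossy.
Dependency preservation: P1, P3, P4 → P5 is not contained in any single fragment, but the restricted closure of its left-hand side across the fragments still reaches the right-hand side; the remaining FDs each lie inside some fragment. All dependencies are preserved.

lossy but dependency-preserving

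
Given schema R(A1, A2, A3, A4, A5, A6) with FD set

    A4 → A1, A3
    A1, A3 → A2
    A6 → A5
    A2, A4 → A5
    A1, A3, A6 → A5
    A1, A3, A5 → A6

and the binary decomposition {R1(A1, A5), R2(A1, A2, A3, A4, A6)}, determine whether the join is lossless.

Common attributes: R1 ∩ R2 = {A1}.
No dependency enlarges {A1}, so (A1)⁺ = {A1}.
The closure contains neither all of R1 = {A1, A5} nor all of R2 = {A1, A2, A3, A4, A6}, so the common attributes are not a superkey of either fragment. The join is lossy.

No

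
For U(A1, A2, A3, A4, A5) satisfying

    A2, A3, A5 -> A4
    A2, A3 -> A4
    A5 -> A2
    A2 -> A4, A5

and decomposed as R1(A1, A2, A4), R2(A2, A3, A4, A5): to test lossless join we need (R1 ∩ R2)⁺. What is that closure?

R1 ∩ R2 = {A2, A4}.
A2 → A4, A5 applies, adding A5
Closure: {A2, A4, A5}.

A2, A4, A5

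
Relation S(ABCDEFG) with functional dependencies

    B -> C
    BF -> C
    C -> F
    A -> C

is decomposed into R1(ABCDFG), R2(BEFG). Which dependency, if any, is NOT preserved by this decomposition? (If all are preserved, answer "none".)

none

B → C lies within R1.
BF → C lies within R1.
C → F lies within R1.
A → C lies within R1.
Every dependency is enforceable on the fragments, so the decomposition is dependency-preserving.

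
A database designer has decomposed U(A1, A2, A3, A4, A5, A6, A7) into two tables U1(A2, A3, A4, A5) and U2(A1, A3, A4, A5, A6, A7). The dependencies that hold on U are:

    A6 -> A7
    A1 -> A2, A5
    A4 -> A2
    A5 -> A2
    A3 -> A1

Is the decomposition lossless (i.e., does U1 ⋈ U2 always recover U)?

Yes

Common attributes: U1 ∩ U2 = {A3, A4, A5}.
Closure of {A3, A4, A5}: A4 → A2 applies, adding A2; A3 → A1 applies, adding A1. So (A3, A4, A5)⁺ = {A1, A2, A3, A4, A5}.
This closure contains every attribute of U1, so U1 ∩ U2 → U1. The join is lossless.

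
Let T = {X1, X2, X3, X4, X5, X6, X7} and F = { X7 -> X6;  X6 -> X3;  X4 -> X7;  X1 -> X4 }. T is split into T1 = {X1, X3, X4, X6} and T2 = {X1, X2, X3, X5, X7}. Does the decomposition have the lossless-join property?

Yes

Common attributes: T1 ∩ T2 = {X1, X3}.
Closure of {X1, X3}: X1 → X4 applies, adding X4; X4 → X7 applies, adding X7; X7 → X6 applies, adding X6. So (X1, X3)⁺ = {X1, X3, X4, X6, X7}.
This closure contains every attribute of T1, so T1 ∩ T2 → T1. The join is lossless.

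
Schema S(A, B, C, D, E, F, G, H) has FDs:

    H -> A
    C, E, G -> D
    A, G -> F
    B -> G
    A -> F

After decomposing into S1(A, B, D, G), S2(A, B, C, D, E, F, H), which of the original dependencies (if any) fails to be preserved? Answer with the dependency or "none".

C, E, G -> D

Check C, E, G → D: no single fragment contains all of {C, D, E, G}, and the restricted closure of {C, E, G} across the fragments never reaches {D}.
H → A is preserved.
A, G → F is preserved.
B → G is preserved.
A → F is preserved.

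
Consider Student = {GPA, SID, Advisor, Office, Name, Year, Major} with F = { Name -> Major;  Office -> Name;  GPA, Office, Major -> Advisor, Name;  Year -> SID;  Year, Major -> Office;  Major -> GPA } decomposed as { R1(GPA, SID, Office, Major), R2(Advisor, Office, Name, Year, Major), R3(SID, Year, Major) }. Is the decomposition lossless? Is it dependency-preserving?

lossless and dependency-preserving

Lossless test (chase): Rows 1 and 2 agree on Office; apply Office→Name and equate their Name entries. Rows 2 and 3 agree on Year; apply Year→SID and equate their SID entries. Rows 2 and 3 agree on Year, Major; apply Year, Major→Office and equate their Office entries. Rows 1 and 2 agree on Major; apply Major→GPA and equate their GPA entries. Rows 1 and 3 agree on Major; apply Major→GPA and equate their GPA entries. Rows 1 and 3 agree on Office; apply Office→Name and equate their Name entries. Rows 1 and 2 agree on GPA, Office, Major; apply GPA, Office, Major→Advisor, Name and equate their Advisor, Name entries. Rows 1 and 3 agree on GPA, Office, Major; apply GPA, Office, Major→Advisor, Name and equate their Advisor, Name entries. Row 2 is now all distinguished symbols — the join is lossless.
Dependency preservation: GPA, Office, Major → Advisor, Name is not contained in any single fragment, but the restricted closure of its left-hand side across the fragments still reaches the right-hand side; the remaining FDs each lie inside some fragment. All dependencies are preserved.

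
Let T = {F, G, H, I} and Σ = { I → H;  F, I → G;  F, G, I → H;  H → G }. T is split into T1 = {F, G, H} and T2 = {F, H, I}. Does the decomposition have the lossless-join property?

Yes

Common attributes: T1 ∩ T2 = {F, H}.
Closure of {F, H}: H → G applies, adding G. So (F, H)⁺ = {F, G, H}.
This closure contains every attribute of T1, so T1 ∩ T2 → T1. The join is lossless.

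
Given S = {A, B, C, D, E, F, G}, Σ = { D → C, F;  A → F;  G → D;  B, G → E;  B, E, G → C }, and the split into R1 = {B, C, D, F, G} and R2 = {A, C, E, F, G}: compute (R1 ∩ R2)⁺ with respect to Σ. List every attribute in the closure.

R1 ∩ R2 = {C, F, G}.
G → D applies, adding D
Closure: {C, D, F, G}.

C, D, F, G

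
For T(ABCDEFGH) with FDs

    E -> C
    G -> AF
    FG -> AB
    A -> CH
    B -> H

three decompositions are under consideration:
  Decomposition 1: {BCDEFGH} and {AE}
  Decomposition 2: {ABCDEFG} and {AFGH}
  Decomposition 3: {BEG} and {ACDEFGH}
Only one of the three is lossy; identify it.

Decomposition 1: common = {E}, closure = {CE} → lossy.
Decomposition 2: common = {AFG}, closure = {ABCFGH} → lossless.
Decomposition 3: common = {EG}, closure = {ABCEFGH} → lossless.

Decomposition 1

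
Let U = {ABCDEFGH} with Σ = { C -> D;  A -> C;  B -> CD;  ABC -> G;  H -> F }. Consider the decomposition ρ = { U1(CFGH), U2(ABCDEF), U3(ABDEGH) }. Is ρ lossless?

Yes

Chase test. Columns are ABCDEFGH; row i has aⱼ where attribute j ∈ Ui, else bᵢⱼ.
Initial tableau (one row per fragment):
  row 1: b11 b12 a3 b14 b15 a6 a7 a8
  row 2: a1 a2 a3 a4 a5 a6 b27 b28
  row 3: a1 a2 b33 a4 a5 b36 a7 a8
Rows 1 and 2 agree on C; apply C→D and equate their D entries.
Rows 2 and 3 agree on A; apply A→C and equate their C entries.
Rows 2 and 3 agree on ABC; apply ABC→G and equate their G entries.
Rows 1 and 3 agree on H; apply H→F and equate their F entries.
Row 3 is now all distinguished symbols — the join is lossless.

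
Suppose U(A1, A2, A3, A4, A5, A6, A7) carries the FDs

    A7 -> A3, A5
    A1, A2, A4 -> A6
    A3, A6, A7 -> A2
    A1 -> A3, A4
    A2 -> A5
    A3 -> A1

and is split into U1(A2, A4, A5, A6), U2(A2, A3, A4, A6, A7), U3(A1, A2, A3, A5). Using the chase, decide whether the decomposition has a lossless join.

Yes

Chase test. Columns are A1, A2, A3, A4, A5, A6, A7; row i has aⱼ where attribute j ∈ Ui, else bᵢⱼ.
Initial tableau (one row per fragment):
  row 1: b11 a2 b13 a4 a5 a6 b17
  row 2: b21 a2 a3 a4 b25 a6 a7
  row 3: a1 a2 a3 b34 a5 b36 b37
Rows 1 and 2 agree on A2; apply A2→A5 and equate their A5 entries.
Rows 2 and 3 agree on A3; apply A3→A1 and equate their A1 entries.
Rows 2 and 3 agree on A1; apply A1→A3, A4 and equate their A3, A4 entries.
Rows 2 and 3 agree on A1, A2, A4; apply A1, A2, A4→A6 and equate their A6 entries.
Row 2 is now all distinguished symbols — the join is lossless.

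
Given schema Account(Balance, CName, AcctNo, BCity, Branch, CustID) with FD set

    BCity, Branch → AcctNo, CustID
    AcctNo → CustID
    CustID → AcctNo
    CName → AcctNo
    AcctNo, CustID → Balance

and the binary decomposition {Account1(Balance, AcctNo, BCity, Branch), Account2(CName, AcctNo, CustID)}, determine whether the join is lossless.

Common attributes: Account1 ∩ Account2 = {AcctNo}.
Closure of {AcctNo}: AcctNo → CustID applies, adding CustID; AcctNo, CustID → Balance applies, adding Balance. So (AcctNo)⁺ = {Balance, AcctNo, CustID}.
The closure contains neither all of Account1 = {Balance, AcctNo, BCity, Branch} nor all of Account2 = {CName, AcctNo, CustID}, so the common attributes are not a superkey of either fragment. The join is lossy.

No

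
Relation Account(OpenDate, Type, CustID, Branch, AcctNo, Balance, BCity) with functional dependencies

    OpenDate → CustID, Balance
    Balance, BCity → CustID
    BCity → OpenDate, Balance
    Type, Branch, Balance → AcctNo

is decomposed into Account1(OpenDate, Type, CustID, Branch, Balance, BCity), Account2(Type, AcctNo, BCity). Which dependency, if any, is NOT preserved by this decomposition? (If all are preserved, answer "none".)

Type, Branch, Balance → AcctNo

Check Type, Branch, Balance → AcctNo: no single fragment contains all of {Type, Branch, AcctNo, Balance}, and the restricted closure of {Type, Branch, Balance} across the fragments never reaches {AcctNo}.
OpenDate → CustID, Balance is preserved.
Balance, BCity → CustID is preserved.
BCity → OpenDate, Balance is preserved.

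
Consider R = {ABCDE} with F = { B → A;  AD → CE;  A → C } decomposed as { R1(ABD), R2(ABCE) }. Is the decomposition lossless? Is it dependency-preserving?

lossy and not dependency-preserving

Lossless test: (AB)⁺ = {ABC}, which is a superkey of neither fragment — lossy.
Dependency preservation: the restricted closure of {AD} across the fragments never reaches {CE}, so AD → CE cannot be enforced without a join — not preserved.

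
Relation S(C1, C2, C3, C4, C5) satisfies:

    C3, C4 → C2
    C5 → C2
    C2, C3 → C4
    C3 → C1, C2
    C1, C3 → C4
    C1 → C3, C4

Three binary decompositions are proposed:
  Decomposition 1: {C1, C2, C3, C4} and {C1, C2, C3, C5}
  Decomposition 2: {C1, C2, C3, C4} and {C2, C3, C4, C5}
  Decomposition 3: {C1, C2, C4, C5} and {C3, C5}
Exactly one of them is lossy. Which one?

Decomposition 1: common = {C1, C2, C3}, closure = {C1, C2, C3, C4} → lossless.
Decomposition 2: common = {C2, C3, C4}, closure = {C1, C2, C3, C4} → lossless.
Decomposition 3: common = {C5}, closure = {C2, C5} → lossy.

Decomposition 3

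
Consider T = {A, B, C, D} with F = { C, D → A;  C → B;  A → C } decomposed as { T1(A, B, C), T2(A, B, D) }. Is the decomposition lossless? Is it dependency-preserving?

lossless but not dependency-preserving

Lossless test: (A, B)⁺ = {A, B, C}, which contains all of one fragment — lossless.
Dependency preservation: the restricted closure of {C, D} across the fragments never reaches {A}, so C, D → A cannot be enforced without a join — not preserved.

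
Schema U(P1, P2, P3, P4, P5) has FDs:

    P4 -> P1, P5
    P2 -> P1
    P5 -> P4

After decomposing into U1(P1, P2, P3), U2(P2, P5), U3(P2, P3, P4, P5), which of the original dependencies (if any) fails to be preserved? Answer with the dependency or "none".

P4 -> P1, P5

Check P4 → P1, P5: no single fragment contains all of {P1, P4, P5}, and the restricted closure of {P4} across the fragments never reaches {P1, P5}.
P2 → P1 is preserved.
P5 → P4 is preserved.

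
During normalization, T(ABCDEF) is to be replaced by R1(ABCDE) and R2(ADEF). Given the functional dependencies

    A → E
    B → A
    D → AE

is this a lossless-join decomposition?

No

Common attributes: R1 ∩ R2 = {ADE}.
No dependency enlarges {ADE}, so (ADE)⁺ = {ADE}.
The closure contains neither all of R1 = {ABCDE} nor all of R2 = {ADEF}, so the common attributes are not a superkey of either fragment. The join is lossy.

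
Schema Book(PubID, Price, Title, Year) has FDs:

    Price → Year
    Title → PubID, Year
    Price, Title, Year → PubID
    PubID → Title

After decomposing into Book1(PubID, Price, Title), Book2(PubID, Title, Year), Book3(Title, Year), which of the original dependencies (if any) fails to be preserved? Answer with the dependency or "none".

Price → Year

Check Price → Year: no single fragment contains all of {Price, Year}, and the restricted closure of {Price} across the fragments never reaches {Year}.
Title → PubID, Year is preserved.
Price, Title, Year → PubID is preserved.
PubID → Title is preserved.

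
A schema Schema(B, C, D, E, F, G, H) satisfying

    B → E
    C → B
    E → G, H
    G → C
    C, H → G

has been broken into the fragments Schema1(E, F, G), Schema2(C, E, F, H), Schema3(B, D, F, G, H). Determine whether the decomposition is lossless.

Yes

Chase test. Columns are B, C, D, E, F, G, H; row i has aⱼ where attribute j ∈ Schemai, else bᵢⱼ.
Initial tableau (one row per fragment):
  row 1: b11 b12 b13 a4 a5 a6 b17
  row 2: b21 a2 b23 a4 a5 b26 a7
  row 3: a1 b32 a3 b34 a5 a6 a7
Rows 1 and 2 agree on E; apply E→G, H and equate their G, H entries.
Rows 1 and 2 agree on G; apply G→C and equate their C entries.
Rows 1 and 3 agree on G; apply G→C and equate their C entries.
Rows 1 and 2 agree on C; apply C→B and equate their B entries.
Rows 1 and 3 agree on C; apply C→B and equate their B entries.
Rows 1 and 3 agree on B; apply B→E and equate their E entries.
Row 3 is now all distinguished symbols — the join is lossless.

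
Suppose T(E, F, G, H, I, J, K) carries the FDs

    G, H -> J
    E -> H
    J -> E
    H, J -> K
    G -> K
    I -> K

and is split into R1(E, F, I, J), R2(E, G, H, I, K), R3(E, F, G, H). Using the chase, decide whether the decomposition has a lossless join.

No

Chase test. Columns are E, F, G, H, I, J, K; row i has aⱼ where attribute j ∈ Ri, else bᵢⱼ.
Initial tableau (one row per fragment):
  row 1: a1 a2 b13 b14 a5 a6 b17
  row 2: a1 b22 a3 a4 a5 b26 a7
  row 3: a1 a2 a3 a4 b35 b36 b37
Rows 2 and 3 agree on G, H; apply G, H→J and equate their J entries.
Rows 1 and 2 agree on E; apply E→H and equate their H entries.
Rows 2 and 3 agree on H, J; apply H, J→K and equate their K entries.
Rows 1 and 2 agree on I; apply I→K and equate their K entries.
No row becomes fully distinguished — the join is lossy.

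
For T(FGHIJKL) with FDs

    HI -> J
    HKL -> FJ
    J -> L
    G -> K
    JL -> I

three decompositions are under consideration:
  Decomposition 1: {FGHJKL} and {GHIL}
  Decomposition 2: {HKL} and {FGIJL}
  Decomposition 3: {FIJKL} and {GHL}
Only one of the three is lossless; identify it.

Decomposition 1: common = {GHL}, closure = {FGHIJKL} → lossless.
Decomposition 2: common = {L}, closure = {L} → lossy.
Decomposition 3: common = {L}, closure = {L} → lossy.

Decomposition 1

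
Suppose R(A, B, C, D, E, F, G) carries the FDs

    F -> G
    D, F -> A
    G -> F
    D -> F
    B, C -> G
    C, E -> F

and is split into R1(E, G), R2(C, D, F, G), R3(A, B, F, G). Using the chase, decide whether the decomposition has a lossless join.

Chase test. Columns are A, B, C, D, E, F, G; row i has aⱼ where attribute j ∈ Ri, else bᵢⱼ.
Initial tableau (one row per fragment):
  row 1: b11 b12 b13 b14 a5 b16 a7
  row 2: b21 b22 a3 a4 b25 a6 a7
  row 3: a1 a2 b33 b34 b35 a6 a7
Rows 1 and 2 agree on G; apply G→F and equate their F entries.
No row becomes fully distinguished — the join is lossy.

No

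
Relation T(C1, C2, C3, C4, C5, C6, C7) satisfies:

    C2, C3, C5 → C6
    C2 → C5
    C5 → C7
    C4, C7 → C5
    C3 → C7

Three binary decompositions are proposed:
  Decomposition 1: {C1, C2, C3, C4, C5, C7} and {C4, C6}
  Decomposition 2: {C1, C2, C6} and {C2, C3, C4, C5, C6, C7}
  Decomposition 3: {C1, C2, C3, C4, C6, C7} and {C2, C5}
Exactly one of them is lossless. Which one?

Decomposition 3

Decomposition 1: common = {C4}, closure = {C4} → lossy.
Decomposition 2: common = {C2, C6}, closure = {C2, C5, C6, C7} → lossy.
Decomposition 3: common = {C2}, closure = {C2, C5, C7} → lossless.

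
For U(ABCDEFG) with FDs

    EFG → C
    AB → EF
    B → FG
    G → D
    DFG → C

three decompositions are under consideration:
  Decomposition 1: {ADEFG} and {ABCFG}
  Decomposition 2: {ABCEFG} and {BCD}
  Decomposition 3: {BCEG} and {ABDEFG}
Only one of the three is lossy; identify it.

Decomposition 1

Decomposition 1: common = {AFG}, closure = {ACDFG} → lossy.
Decomposition 2: common = {BC}, closure = {BCDFG} → lossless.
Decomposition 3: common = {BEG}, closure = {BCDEFG} → lossless.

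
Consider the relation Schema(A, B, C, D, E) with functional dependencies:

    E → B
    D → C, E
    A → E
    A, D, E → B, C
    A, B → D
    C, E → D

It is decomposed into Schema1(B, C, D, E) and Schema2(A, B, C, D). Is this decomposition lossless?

Common attributes: Schema1 ∩ Schema2 = {B, C, D}.
Closure of {B, C, D}: D → C, E applies, adding E. So (B, C, D)⁺ = {B, C, D, E}.
This closure contains every attribute of Schema1, so Schema1 ∩ Schema2 → Schema1. The join is lossless.

Yes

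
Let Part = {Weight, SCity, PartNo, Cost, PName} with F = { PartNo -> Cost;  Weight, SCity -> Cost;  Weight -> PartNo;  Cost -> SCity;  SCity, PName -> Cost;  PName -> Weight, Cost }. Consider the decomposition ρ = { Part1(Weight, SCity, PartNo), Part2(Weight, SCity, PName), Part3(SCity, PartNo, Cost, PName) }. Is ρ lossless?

Yes

Chase test. Columns are Weight, SCity, PartNo, Cost, PName; row i has aⱼ where attribute j ∈ Parti, else bᵢⱼ.
Initial tableau (one row per fragment):
  row 1: a1 a2 a3 b14 b15
  row 2: a1 a2 b23 b24 a5
  row 3: b31 a2 a3 a4 a5
Rows 1 and 3 agree on PartNo; apply PartNo→Cost and equate their Cost entries.
Rows 1 and 2 agree on Weight, SCity; apply Weight, SCity→Cost and equate their Cost entries.
Rows 1 and 2 agree on Weight; apply Weight→PartNo and equate their PartNo entries.
Rows 2 and 3 agree on PName; apply PName→Weight, Cost and equate their Weight, Cost entries.
Row 2 is now all distinguished symbols — the join is lossless.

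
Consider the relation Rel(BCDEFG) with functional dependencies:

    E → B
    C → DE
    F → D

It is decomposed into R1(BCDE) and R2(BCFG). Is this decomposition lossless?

Common attributes: R1 ∩ R2 = {BC}.
Closure of {BC}: C → DE applies, adding DE. So (BC)⁺ = {BCDE}.
This closure contains every attribute of R1, so R1 ∩ R2 → R1. The join is lossless.

Yes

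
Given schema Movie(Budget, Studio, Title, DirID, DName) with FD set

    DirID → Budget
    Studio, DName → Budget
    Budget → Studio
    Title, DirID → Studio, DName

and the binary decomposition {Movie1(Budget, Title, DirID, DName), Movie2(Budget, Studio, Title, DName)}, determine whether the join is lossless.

Common attributes: Movie1 ∩ Movie2 = {Budget, Title, DName}.
Closure of {Budget, Title, DName}: Budget → Studio applies, adding Studio. So (Budget, Title, DName)⁺ = {Budget, Studio, Title, DName}.
This closure contains every attribute of Movie2, so Movie1 ∩ Movie2 → Movie2. The join is lossless.

Yes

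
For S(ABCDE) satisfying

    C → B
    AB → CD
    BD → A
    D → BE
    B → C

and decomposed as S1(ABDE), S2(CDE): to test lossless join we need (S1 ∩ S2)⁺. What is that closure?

ABCDE

S1 ∩ S2 = {DE}.
D → BE applies, adding B
B → C applies, adding C
BD → A applies, adding A
Closure: {ABCDE}.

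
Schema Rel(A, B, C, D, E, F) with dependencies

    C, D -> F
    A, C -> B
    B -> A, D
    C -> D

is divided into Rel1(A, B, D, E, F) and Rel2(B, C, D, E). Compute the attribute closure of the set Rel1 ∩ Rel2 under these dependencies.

Rel1 ∩ Rel2 = {B, D, E}.
B → A, D applies, adding A
Closure: {A, B, D, E}.

A, B, D, E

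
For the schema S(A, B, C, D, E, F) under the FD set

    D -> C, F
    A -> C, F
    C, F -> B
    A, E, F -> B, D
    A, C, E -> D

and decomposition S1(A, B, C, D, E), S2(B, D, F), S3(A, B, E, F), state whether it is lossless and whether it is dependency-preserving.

lossless but not dependency-preserving

Lossless test (chase): Rows 1 and 2 agree on D; apply D→C, F and equate their C, F entries. Rows 1 and 3 agree on A; apply A→C, F and equate their C, F entries. Rows 1 and 3 agree on A, E, F; apply A, E, F→B, D and equate their B, D entries. Row 1 is now all distinguished symbols — the join is lossless.
Dependency preservation: the restricted closure of {C, F} across the fragments never reaches {B}, so C, F → B cannot be enforced without a join — not preserved.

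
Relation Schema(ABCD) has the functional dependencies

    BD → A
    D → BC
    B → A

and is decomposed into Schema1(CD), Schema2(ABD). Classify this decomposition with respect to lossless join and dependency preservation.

lossless and dependency-preserving

Lossless test: (D)⁺ = {ABCD}, which contains all of one fragment — lossless.
Dependency preservation: D → BC is not contained in any single fragment, but the restricted closure of its left-hand side across the fragments still reaches the right-hand side; the remaining FDs each lie inside some fragment. All dependencies are preserved.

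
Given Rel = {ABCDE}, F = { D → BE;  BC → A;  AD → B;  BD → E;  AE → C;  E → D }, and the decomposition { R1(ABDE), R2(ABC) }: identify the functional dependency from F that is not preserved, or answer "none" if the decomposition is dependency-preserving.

AE → C

Check AE → C: no single fragment contains all of {ACE}, and the restricted closure of {AE} across the fragments never reaches {C}.
D → BE is preserved.
BC → A is preserved.
AD → B is preserved.
BD → E is preserved.
E → D is preserved.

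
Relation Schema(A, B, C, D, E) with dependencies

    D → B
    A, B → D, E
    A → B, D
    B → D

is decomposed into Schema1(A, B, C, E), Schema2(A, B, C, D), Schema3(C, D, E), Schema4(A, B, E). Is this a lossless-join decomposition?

Yes

Chase test. Columns are A, B, C, D, E; row i has aⱼ where attribute j ∈ Schemai, else bᵢⱼ.
Initial tableau (one row per fragment):
  row 1: a1 a2 a3 b14 a5
  row 2: a1 a2 a3 a4 b25
  row 3: b31 b32 a3 a4 a5
  row 4: a1 a2 b43 b44 a5
Rows 2 and 3 agree on D; apply D→B and equate their B entries.
Rows 1 and 2 agree on A, B; apply A, B→D, E and equate their D, E entries.
Rows 1 and 4 agree on A, B; apply A, B→D, E and equate their D, E entries.
Row 1 is now all distinguished symbols — the join is lossless.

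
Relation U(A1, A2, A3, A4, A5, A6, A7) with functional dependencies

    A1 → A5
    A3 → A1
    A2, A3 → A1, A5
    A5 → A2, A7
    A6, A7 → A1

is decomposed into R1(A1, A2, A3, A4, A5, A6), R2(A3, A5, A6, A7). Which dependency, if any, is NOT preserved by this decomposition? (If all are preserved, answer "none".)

A1 → A5 lies within R1.
A3 → A1 lies within R1.
A2, A3 → A1, A5 lies within R1.
A5 → A2, A7: restricted closure across fragments reaches A2, A7.
A6, A7 → A1: restricted closure across fragments reaches A1.
Every dependency is enforceable on the fragments, so the decomposition is dependency-preserving.

none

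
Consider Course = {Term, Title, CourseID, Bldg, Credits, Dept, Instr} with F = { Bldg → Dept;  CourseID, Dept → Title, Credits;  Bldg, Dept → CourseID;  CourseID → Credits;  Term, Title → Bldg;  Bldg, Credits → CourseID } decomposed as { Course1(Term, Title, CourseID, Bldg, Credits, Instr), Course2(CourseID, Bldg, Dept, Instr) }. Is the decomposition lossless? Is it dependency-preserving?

lossless but not dependency-preserving

Lossless test: (CourseID, Bldg, Instr)⁺ = {Title, CourseID, Bldg, Credits, Dept, Instr}, which contains all of one fragment — lossless.
Dependency preservation: the restricted closure of {CourseID, Dept} across the fragments never reaches {Title, Credits}, so CourseID, Dept → Title, Credits cannot be enforced without a join — not preserved.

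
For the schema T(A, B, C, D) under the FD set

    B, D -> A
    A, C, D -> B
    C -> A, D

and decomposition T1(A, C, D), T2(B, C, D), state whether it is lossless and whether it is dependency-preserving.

Lossless test: (C, D)⁺ = {A, B, C, D}, which contains all of one fragment — lossless.
Dependency preservation: the restricted closure of {B, D} across the fragments never reaches {A}, so B, D → A cannot be enforced without a join — not preserved.

lossless but not dependency-preserving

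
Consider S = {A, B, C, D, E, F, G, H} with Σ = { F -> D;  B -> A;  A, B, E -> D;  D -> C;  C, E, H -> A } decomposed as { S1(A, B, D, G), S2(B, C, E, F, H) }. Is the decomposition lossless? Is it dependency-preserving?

lossy and not dependency-preserving

Lossless test: (B)⁺ = {A, B}, which is a superkey of neither fragment — lossy.
Dependency preservation: the restricted closure of {F} across the fragments never reaches {D}, so F → D cannot be enforced without a join — not preserved.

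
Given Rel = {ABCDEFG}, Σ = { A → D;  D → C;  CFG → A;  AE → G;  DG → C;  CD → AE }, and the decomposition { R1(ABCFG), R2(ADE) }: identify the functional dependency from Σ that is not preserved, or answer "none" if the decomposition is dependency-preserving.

A → D lies within R2.
D → C: restricted closure across fragments reaches C.
CFG → A lies within R1.
AE → G: restricted closure across fragments reaches G.
DG → C: restricted closure across fragments reaches C.
CD → AE: restricted closure across fragments reaches AE.
Every dependency is enforceable on the fragments, so the decomposition is dependency-preserving.

none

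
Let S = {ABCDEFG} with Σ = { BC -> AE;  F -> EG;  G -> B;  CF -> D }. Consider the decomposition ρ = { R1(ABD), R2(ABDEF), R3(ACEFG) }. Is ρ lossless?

Chase test. Columns are ABCDEFG; row i has aⱼ where attribute j ∈ Ri, else bᵢⱼ.
Initial tableau (one row per fragment):
  row 1: a1 a2 b13 a4 b15 b16 b17
  row 2: a1 a2 b23 a4 a5 a6 b27
  row 3: a1 b32 a3 b34 a5 a6 a7
Rows 2 and 3 agree on F; apply F→EG and equate their EG entries.
Rows 2 and 3 agree on G; apply G→B and equate their B entries.
No row becomes fully distinguished — the join is lossy.

No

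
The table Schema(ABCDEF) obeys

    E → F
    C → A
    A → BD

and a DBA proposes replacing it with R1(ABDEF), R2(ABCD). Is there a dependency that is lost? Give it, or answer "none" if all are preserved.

none

E → F lies within R1.
C → A lies within R2.
A → BD lies within R1.
Every dependency is enforceable on the fragments, so the decomposition is dependency-preserving.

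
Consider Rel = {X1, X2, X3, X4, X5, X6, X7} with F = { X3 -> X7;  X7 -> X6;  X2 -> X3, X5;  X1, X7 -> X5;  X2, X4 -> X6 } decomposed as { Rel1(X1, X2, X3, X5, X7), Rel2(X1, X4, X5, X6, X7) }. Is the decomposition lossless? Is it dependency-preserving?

lossy but dependency-preserving

Lossless test: (X1, X5, X7)⁺ = {X1, X5, X6, X7}, which is a superkey of neither fragment — lossy.
Dependency preservation: X2, X4 → X6 is not contained in any single fragment, but the restricted closure of its left-hand side across the fragments still reaches the right-hand side; the remaining FDs each lie inside some fragment. All dependencies are preserved.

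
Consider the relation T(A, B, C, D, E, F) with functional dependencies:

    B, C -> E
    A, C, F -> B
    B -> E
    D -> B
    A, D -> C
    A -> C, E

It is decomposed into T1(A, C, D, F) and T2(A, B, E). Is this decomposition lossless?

Common attributes: T1 ∩ T2 = {A}.
Closure of {A}: A → C, E applies, adding C, E. So (A)⁺ = {A, C, E}.
The closure contains neither all of T1 = {A, C, D, F} nor all of T2 = {A, B, E}, so the common attributes are not a superkey of either fragment. The join is lossy.

No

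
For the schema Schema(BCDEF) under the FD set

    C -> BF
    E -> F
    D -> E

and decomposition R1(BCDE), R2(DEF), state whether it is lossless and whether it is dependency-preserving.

Lossless test: (DE)⁺ = {DEF}, which contains all of one fragment — lossless.
Dependency preservation: the restricted closure of {C} across the fragments never reaches {BF}, so C → BF cannot be enforced without a join — not preserved.

lossless but not dependency-preserving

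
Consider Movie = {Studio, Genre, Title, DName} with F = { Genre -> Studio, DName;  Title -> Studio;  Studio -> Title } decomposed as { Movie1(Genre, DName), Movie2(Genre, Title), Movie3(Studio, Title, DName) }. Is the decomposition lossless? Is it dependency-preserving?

Lossless test (chase): Rows 1 and 2 agree on Genre; apply Genre→Studio, DName and equate their Studio, DName entries. Rows 2 and 3 agree on Title; apply Title→Studio and equate their Studio entries. Rows 1 and 2 agree on Studio; apply Studio→Title and equate their Title entries. Row 1 is now all distinguished symbols — the join is lossless.
Dependency preservation: Genre → Studio, DName is not contained in any single fragment, but the restricted closure of its left-hand side across the fragments still reaches the right-hand side; the remaining FDs each lie inside some fragment. All dependencies are preserved.

lossless and dependency-preserving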